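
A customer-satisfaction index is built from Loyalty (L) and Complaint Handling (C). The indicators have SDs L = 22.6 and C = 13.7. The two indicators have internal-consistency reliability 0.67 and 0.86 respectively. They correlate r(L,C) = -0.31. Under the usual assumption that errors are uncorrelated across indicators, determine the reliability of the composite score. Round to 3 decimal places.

0.615

Var(L+C) = 22.6² + 13.7² + 2·[22.6·13.7·(-0.31)] = 698.45 − 191.964 = 506.486.
With uncorrelated errors the cross-covariances are all true-score covariance, so they carry over unchanged; only the diagonal terms shrink to ρᵢσᵢ².
True-score variance = [22.6²·0.67 + 13.7²·0.86] − 191.964 = 503.623 − 191.964 = 311.658.
Reliability = 311.658 / 506.486 = 0.615.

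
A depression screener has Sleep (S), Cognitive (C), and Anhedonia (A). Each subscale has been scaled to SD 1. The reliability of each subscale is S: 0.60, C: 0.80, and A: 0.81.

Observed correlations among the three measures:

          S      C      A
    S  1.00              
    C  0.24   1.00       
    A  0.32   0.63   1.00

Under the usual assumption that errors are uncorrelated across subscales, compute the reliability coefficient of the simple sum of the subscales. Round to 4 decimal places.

Var(S+C+A) = 3 + 2·[0.24 + 0.32 + 0.63] = 3 + 2.38 = 5.38.
Under uncorrelated errors the observed covariances equal the true-score covariances, so only the own-variance terms attenuate.
True-score variance = [0.60 + 0.80 + 0.81] + 2.38 = 2.21 + 2.38 = 4.59.
Reliability = 4.59 / 5.38 = 0.8532.

0.8532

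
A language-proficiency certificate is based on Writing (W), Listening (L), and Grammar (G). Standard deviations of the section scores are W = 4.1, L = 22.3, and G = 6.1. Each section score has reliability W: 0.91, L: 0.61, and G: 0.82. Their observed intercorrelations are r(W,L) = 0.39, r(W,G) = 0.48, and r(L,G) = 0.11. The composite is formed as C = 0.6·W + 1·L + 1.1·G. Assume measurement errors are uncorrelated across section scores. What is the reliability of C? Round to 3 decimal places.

Var(C) = 0.6²·4.1² + 22.3² + 1.1²·6.1² + 2·[0.6·4.1·22.3·0.39 + 0.66·4.1·6.1·0.48 + 1.1·22.3·6.1·0.11] = 548.366 + 91.5548 = 639.921.
With uncorrelated errors the cross-covariances are all true-score covariance, so they carry over unchanged; only the diagonal terms shrink to ρᵢσᵢ².
True-score variance = [0.6²·4.1²·0.91 + 22.3²·0.61 + 1.1²·6.1²·0.82] + 91.5548 = 345.774 + 91.5548 = 437.328.
Reliability = 437.328 / 639.921 = 0.683.

0.683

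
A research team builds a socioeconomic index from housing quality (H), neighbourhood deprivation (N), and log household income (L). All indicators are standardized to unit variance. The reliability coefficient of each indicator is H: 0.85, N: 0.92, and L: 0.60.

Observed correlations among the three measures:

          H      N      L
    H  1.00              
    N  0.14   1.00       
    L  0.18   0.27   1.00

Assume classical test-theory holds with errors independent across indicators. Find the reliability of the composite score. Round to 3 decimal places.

0.849

Var(H+N+L) = 3 + 2·[0.14 + 0.18 + 0.27] = 3 + 1.18 = 4.18.
With uncorrelated errors the cross-covariances are all true-score covariance, so they carry over unchanged; only the diagonal terms shrink to ρᵢσᵢ².
True-score variance = [0.85 + 0.92 + 0.60] + 1.18 = 2.37 + 1.18 = 3.55.
Reliability = 3.55 / 4.18 = 0.849.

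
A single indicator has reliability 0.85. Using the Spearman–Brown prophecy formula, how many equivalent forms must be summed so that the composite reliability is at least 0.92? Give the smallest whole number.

3

k ≥ ρ*(1−ρ₁)/(ρ₁(1−ρ*)) = 0.92·0.15 / (0.85·0.08) = 2.029.
Smallest integer k = 3.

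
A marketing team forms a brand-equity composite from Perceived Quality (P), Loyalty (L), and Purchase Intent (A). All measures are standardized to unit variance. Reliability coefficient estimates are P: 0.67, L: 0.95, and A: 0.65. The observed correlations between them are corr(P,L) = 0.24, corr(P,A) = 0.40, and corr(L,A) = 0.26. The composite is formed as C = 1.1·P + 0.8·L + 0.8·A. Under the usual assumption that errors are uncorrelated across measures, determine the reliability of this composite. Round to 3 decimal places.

0.834

Var(C) = 1.1² + 0.8² + 0.8² + 2·[0.88·0.24 + 0.88·0.40 + 0.64·0.26] = 2.49 + 1.4592 = 3.9492.
Under uncorrelated errors the observed covariances equal the true-score covariances, so only the own-variance terms attenuate.
True-score variance = [1.1²·0.67 + 0.8²·0.95 + 0.8²·0.65] + 1.4592 = 1.8347 + 1.4592 = 3.2939.
Reliability = 3.2939 / 3.9492 = 0.834.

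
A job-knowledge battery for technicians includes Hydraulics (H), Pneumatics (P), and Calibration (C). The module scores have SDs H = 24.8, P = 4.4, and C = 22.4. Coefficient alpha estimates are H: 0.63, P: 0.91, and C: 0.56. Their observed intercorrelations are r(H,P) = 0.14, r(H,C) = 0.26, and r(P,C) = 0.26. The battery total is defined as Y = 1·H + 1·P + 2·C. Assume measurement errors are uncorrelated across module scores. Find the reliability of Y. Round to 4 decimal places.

Var(Y) = 24.8² + 4.4² + 2²·22.4² + 2·[24.8·4.4·0.14 + 2·24.8·22.4·0.26 + 2·4.4·22.4·0.26] = 2641.44 + 710.797 = 3352.24.
With uncorrelated errors the cross-covariances are all true-score covariance, so they carry over unchanged; only the diagonal terms shrink to ρᵢσᵢ².
True-score variance = [24.8²·0.63 + 4.4²·0.91 + 2²·22.4²·0.56] + 710.797 = 1529.04 + 710.797 = 2239.83.
Reliability = 2239.83 / 3352.24 = 0.6682.

0.6682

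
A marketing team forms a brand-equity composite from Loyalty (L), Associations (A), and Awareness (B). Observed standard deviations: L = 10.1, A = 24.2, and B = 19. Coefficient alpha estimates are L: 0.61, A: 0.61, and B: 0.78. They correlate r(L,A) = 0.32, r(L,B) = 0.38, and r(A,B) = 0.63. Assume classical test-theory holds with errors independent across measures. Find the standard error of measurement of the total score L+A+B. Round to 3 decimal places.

Var(total) = 1048.65 + 881.621 = 1930.27.
True-score variance = 701.046 + 881.621 = 1582.67, so reliability = 0.8199.
Error variance = 1930.27 − 1582.67 = 347.604; SEM = √347.604 = 18.644.

18.644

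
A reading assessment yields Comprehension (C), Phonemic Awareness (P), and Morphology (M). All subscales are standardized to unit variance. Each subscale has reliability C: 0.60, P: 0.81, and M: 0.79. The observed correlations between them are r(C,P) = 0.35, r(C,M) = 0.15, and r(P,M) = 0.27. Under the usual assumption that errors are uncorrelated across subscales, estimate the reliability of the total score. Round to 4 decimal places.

0.8238

Var(C+P+M) = 3 + 2·[0.35 + 0.15 + 0.27] = 3 + 1.54 = 4.54.
Because errors are independent across components, Cov(Tᵢ,Tⱼ) = Cov(Xᵢ,Xⱼ); the off-diagonal part of the true-score variance is the same as above.
True-score variance = [0.60 + 0.81 + 0.79] + 1.54 = 2.2 + 1.54 = 3.74.
Reliability = 3.74 / 4.54 = 0.8238.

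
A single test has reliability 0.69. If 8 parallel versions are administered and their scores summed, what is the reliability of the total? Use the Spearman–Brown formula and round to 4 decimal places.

0.9468

ρ_k = kρ / (1 + (k−1)ρ) = 8·0.69 / (1 + 7·0.69) = 5.520 / 5.830 = 0.9468.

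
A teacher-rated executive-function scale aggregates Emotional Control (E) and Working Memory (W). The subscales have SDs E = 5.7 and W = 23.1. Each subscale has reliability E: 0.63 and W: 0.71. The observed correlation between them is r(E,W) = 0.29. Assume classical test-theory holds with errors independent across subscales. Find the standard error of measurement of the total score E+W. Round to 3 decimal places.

Var(total) = 566.1 + 76.3686 = 642.469.
True-score variance = 399.332 + 76.3686 = 475.7, so reliability = 0.7404.
Error variance = 642.469 − 475.7 = 166.768; SEM = √166.768 = 12.914.

12.914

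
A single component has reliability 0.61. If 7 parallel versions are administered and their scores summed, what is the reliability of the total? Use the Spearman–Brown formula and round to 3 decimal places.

ρ_k = kρ / (1 + (k−1)ρ) = 7·0.61 / (1 + 6·0.61) = 4.270 / 4.660 = 0.916.

0.916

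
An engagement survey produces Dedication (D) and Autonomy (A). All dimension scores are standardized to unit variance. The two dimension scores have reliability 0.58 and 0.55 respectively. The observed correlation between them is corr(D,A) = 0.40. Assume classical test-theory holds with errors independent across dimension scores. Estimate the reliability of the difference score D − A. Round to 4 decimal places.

Var(D−A) = 1 + 1 − 2·0.40 = 2 − 0.8 = 1.2.
With uncorrelated errors the cross-covariances are all true-score covariance, so they carry over unchanged; only the diagonal terms shrink to ρᵢσᵢ².
True-score variance = [0.58 + 0.55] − 0.8 = 1.13 − 0.8 = 0.33.
Reliability = 0.33 / 1.2 = 0.2750.

0.2750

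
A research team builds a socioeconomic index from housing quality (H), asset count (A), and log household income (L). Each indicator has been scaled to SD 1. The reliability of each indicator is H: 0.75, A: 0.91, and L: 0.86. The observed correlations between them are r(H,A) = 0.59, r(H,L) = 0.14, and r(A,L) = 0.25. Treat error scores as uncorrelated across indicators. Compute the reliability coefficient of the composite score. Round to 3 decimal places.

Var(H+A+L) = 3 + 2·[0.59 + 0.14 + 0.25] = 3 + 1.96 = 4.96.
Because errors are independent across components, Cov(Tᵢ,Tⱼ) = Cov(Xᵢ,Xⱼ); the off-diagonal part of the true-score variance is the same as above.
True-score variance = [0.75 + 0.91 + 0.86] + 1.96 = 2.52 + 1.96 = 4.48.
Reliability = 4.48 / 4.96 = 0.903.

0.903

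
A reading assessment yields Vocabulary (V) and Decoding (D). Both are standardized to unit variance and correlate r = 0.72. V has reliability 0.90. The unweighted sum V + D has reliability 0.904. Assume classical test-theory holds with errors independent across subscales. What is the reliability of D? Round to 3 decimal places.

0.770

Var(V+D) = 2 + 2·0.72 = 3.440.
True-score variance = ρ_V + ρ_D + 2·0.72, so 0.904 = (0.90 + ρ_D + 1.44) / 3.440.
ρ_D = 0.904·3.440 − 0.90 − 1.44 = 0.770.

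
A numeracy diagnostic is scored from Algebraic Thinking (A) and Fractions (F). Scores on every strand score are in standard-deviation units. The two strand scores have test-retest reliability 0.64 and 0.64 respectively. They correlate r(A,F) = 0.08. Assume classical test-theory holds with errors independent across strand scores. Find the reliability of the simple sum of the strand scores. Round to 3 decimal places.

Var(A+F) = 2 + 2·[0.08] = 2 + 0.16 = 2.16.
With uncorrelated errors the cross-covariances are all true-score covariance, so they carry over unchanged; only the diagonal terms shrink to ρᵢσᵢ².
True-score variance = [0.64 + 0.64] + 0.16 = 1.28 + 0.16 = 1.44.
Reliability = 1.44 / 2.16 = 0.667.

0.667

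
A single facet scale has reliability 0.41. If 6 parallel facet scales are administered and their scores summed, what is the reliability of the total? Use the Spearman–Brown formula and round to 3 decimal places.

0.807

ρ_k = kρ / (1 + (k−1)ρ) = 6·0.41 / (1 + 5·0.41) = 2.460 / 3.050 = 0.807.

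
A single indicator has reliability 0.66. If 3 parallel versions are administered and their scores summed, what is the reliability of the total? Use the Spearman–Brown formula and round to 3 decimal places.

0.853

ρ_k = kρ / (1 + (k−1)ρ) = 3·0.66 / (1 + 2·0.66) = 1.980 / 2.320 = 0.853.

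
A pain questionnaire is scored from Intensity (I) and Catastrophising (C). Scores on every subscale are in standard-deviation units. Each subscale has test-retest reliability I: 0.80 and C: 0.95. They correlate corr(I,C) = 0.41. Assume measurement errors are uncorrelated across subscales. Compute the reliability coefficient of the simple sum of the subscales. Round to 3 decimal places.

0.911

Var(I+C) = 2 + 2·[0.41] = 2 + 0.82 = 2.82.
Because errors are independent across components, Cov(Tᵢ,Tⱼ) = Cov(Xᵢ,Xⱼ); the off-diagonal part of the true-score variance is the same as above.
True-score variance = [0.80 + 0.95] + 0.82 = 1.75 + 0.82 = 2.57.
Reliability = 2.57 / 2.82 = 0.911.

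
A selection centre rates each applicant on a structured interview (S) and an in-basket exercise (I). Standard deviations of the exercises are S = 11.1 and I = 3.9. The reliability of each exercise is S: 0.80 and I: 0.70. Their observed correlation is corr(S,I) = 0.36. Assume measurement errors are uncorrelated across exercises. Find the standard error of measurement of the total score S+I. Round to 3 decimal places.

5.404

Var(total) = 138.42 + 31.1688 = 169.589.
True-score variance = 109.215 + 31.1688 = 140.384, so reliability = 0.8278.
Error variance = 169.589 − 140.384 = 29.205; SEM = √29.205 = 5.404.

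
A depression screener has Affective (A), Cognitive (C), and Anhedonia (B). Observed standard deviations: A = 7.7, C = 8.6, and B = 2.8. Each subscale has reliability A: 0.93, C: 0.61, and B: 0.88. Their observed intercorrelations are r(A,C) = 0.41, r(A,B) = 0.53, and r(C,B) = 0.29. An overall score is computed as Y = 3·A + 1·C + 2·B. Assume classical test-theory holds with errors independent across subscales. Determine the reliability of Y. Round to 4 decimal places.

Var(Y) = 3²·7.7² + 8.6² + 2²·2.8² + 2·[3·7.7·8.6·0.41 + 6·7.7·2.8·0.53 + 2·8.6·2.8·0.29] = 638.93 + 327.956 = 966.886.
Under uncorrelated errors the observed covariances equal the true-score covariances, so only the own-variance terms attenuate.
True-score variance = [3²·7.7²·0.93 + 8.6²·0.61 + 2²·2.8²·0.88] + 327.956 = 568.97 + 327.956 = 896.925.
Reliability = 896.925 / 966.886 = 0.9276.

0.9276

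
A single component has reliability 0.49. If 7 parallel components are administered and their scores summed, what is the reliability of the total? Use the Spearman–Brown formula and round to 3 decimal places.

0.871

ρ_k = kρ / (1 + (k−1)ρ) = 7·0.49 / (1 + 6·0.49) = 3.430 / 3.940 = 0.871.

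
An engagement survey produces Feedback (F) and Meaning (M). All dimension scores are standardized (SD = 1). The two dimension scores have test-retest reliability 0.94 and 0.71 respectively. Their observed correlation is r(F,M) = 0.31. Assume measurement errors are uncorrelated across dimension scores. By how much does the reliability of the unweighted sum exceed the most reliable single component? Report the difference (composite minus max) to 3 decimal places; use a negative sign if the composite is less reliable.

Var(sum) = 2 + 0.62 = 2.62; true-score variance = 1.65 + 0.62 = 2.27; composite reliability = 0.8664.
Max component reliability = 0.9400.
Difference = 0.8664 − 0.9400 = -0.074.

-0.074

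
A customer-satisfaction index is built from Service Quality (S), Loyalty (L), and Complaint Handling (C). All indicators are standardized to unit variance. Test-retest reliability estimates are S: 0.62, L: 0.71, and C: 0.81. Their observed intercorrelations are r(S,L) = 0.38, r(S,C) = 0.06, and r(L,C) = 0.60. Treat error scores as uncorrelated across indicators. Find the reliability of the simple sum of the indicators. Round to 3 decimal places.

0.831

Var(S+L+C) = 3 + 2·[0.38 + 0.06 + 0.60] = 3 + 2.08 = 5.08.
Because errors are independent across components, Cov(Tᵢ,Tⱼ) = Cov(Xᵢ,Xⱼ); the off-diagonal part of the true-score variance is the same as above.
True-score variance = [0.62 + 0.71 + 0.81] + 2.08 = 2.14 + 2.08 = 4.22.
Reliability = 4.22 / 5.08 = 0.831.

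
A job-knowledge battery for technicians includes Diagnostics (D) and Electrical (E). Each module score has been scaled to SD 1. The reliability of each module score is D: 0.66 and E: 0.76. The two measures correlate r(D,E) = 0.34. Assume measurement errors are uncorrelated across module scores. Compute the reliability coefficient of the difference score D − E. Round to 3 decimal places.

0.561

Var(D−E) = 1 + 1 − 2·0.34 = 2 − 0.68 = 1.32.
Because errors are independent across components, Cov(Tᵢ,Tⱼ) = Cov(Xᵢ,Xⱼ); the off-diagonal part of the true-score variance is the same as above.
True-score variance = [0.66 + 0.76] − 0.68 = 1.42 − 0.68 = 0.74.
Reliability = 0.74 / 1.32 = 0.561.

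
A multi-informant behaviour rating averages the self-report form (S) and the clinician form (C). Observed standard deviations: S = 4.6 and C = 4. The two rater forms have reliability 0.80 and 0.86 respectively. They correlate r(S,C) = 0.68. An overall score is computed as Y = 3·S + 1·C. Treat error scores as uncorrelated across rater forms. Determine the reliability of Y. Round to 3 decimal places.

Var(Y) = 3²·4.6² + 4² + 2·[3·4.6·4·0.68] = 206.44 + 75.072 = 281.512.
Because errors are independent across components, Cov(Tᵢ,Tⱼ) = Cov(Xᵢ,Xⱼ); the off-diagonal part of the true-score variance is the same as above.
True-score variance = [3²·4.6²·0.80 + 4²·0.86] + 75.072 = 166.112 + 75.072 = 241.184.
Reliability = 241.184 / 281.512 = 0.857.

0.857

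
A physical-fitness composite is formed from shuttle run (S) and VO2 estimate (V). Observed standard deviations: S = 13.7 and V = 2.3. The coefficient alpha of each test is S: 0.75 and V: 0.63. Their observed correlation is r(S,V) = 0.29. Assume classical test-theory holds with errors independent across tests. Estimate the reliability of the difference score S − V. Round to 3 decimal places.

0.720

Var(S−V) = 13.7² + 2.3² − 2·13.7·2.3·0.29 = 192.98 − 18.2758 = 174.704.
Under uncorrelated errors the observed covariances equal the true-score covariances, so only the own-variance terms attenuate.
True-score variance = [13.7²·0.75 + 2.3²·0.63] − 18.2758 = 144.1 − 18.2758 = 125.824.
Reliability = 125.824 / 174.704 = 0.720.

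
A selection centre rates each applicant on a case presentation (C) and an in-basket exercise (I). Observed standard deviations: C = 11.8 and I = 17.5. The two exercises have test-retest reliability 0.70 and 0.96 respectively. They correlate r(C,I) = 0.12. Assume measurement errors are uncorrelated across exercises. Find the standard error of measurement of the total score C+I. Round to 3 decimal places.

Var(total) = 445.49 + 49.56 = 495.05.
True-score variance = 391.468 + 49.56 = 441.028, so reliability = 0.8909.
Error variance = 495.05 − 441.028 = 54.022; SEM = √54.022 = 7.350.

7.350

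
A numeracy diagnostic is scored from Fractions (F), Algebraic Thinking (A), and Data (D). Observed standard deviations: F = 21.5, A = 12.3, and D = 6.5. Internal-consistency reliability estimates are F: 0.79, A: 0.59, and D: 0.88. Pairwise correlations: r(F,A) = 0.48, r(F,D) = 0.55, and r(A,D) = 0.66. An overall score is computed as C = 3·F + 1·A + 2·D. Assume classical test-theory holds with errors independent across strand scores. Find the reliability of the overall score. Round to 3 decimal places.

0.850

Var(C) = 3²·21.5² + 12.3² + 2²·6.5² + 2·[3·21.5·12.3·0.48 + 6·21.5·6.5·0.55 + 2·12.3·6.5·0.66] = 4480.54 + 1895.03 = 6375.57.
With uncorrelated errors the cross-covariances are all true-score covariance, so they carry over unchanged; only the diagonal terms shrink to ρᵢσᵢ².
True-score variance = [3²·21.5²·0.79 + 12.3²·0.59 + 2²·6.5²·0.88] + 1895.03 = 3524.58 + 1895.03 = 5419.61.
Reliability = 5419.61 / 6375.57 = 0.850.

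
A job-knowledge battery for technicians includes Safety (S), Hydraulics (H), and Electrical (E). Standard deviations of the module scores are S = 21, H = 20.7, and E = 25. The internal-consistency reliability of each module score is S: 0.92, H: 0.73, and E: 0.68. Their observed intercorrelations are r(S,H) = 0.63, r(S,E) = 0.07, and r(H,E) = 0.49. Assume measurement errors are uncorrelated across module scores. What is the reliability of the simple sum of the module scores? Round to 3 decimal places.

0.866

Var(S+H+E) = 21² + 20.7² + 25² + 2·[21·20.7·0.63 + 21·25·0.07 + 20.7·25·0.49] = 1494.49 + 1128.37 = 2622.86.
With uncorrelated errors the cross-covariances are all true-score covariance, so they carry over unchanged; only the diagonal terms shrink to ρᵢσᵢ².
True-score variance = [21²·0.92 + 20.7²·0.73 + 25²·0.68] + 1128.37 = 1143.52 + 1128.37 = 2271.89.
Reliability = 2271.89 / 2622.86 = 0.866.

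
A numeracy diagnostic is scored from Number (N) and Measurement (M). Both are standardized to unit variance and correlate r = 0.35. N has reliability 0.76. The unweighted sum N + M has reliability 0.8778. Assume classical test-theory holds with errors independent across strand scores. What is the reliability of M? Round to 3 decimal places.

0.910

Var(N+M) = 2 + 2·0.35 = 2.700.
True-score variance = ρ_N + ρ_M + 2·0.35, so 0.8778 = (0.76 + ρ_M + 0.70) / 2.700.
ρ_M = 0.8778·2.700 − 0.76 − 0.70 = 0.910.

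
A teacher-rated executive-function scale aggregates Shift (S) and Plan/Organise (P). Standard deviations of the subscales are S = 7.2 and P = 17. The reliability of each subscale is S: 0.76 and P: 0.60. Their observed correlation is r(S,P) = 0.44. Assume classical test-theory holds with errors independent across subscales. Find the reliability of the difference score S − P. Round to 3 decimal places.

Var(S−P) = 7.2² + 17² − 2·7.2·17·0.44 = 340.84 − 107.712 = 233.128.
Under uncorrelated errors the observed covariances equal the true-score covariances, so only the own-variance terms attenuate.
True-score variance = [7.2²·0.76 + 17²·0.60] − 107.712 = 212.798 − 107.712 = 105.086.
Reliability = 105.086 / 233.128 = 0.451.

0.451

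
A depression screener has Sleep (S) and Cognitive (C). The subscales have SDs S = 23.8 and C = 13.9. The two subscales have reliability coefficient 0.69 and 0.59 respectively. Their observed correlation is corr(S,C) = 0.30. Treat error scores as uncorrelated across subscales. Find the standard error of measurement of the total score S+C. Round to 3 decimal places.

Var(total) = 759.65 + 198.492 = 958.142.
True-score variance = 504.837 + 198.492 = 703.329, so reliability = 0.7341.
Error variance = 958.142 − 703.329 = 254.813; SEM = √254.813 = 15.963.

15.963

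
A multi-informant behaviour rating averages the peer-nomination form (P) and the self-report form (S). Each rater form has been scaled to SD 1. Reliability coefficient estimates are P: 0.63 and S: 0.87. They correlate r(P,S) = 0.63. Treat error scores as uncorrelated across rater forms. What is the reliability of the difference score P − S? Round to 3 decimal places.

Var(P−S) = 1 + 1 − 2·0.63 = 2 − 1.26 = 0.74.
With uncorrelated errors the cross-covariances are all true-score covariance, so they carry over unchanged; only the diagonal terms shrink to ρᵢσᵢ².
True-score variance = [0.63 + 0.87] − 1.26 = 1.5 − 1.26 = 0.24.
Reliability = 0.24 / 0.74 = 0.324.

0.324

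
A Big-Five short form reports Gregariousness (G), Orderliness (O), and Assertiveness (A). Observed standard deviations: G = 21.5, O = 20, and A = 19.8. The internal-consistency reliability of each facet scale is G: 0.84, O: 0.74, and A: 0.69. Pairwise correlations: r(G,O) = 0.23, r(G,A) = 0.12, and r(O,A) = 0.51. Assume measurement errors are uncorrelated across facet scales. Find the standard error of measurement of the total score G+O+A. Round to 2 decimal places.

17.31

Var(total) = 1254.29 + 703.888 = 1958.18.
True-score variance = 954.798 + 703.888 = 1658.69, so reliability = 0.8471.
Error variance = 1958.18 − 1658.69 = 299.492; SEM = √299.492 = 17.31.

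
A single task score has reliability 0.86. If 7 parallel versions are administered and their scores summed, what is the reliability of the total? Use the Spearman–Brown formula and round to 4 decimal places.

0.9773

ρ_k = kρ / (1 + (k−1)ρ) = 7·0.86 / (1 + 6·0.86) = 6.020 / 6.160 = 0.9773.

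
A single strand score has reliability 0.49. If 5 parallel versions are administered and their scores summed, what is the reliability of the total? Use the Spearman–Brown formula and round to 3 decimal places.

ρ_k = kρ / (1 + (k−1)ρ) = 5·0.49 / (1 + 4·0.49) = 2.450 / 2.960 = 0.828.

0.828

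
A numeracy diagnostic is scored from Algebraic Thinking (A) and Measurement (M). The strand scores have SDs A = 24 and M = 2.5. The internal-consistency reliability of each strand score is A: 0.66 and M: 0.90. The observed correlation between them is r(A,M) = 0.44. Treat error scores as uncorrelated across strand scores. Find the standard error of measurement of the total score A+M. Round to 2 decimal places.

Var(total) = 582.25 + 52.8 = 635.05.
True-score variance = 385.785 + 52.8 = 438.585, so reliability = 0.6906.
Error variance = 635.05 − 438.585 = 196.465; SEM = √196.465 = 14.02.

14.02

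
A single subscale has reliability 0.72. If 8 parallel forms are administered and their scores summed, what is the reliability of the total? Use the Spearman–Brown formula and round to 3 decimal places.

0.954

ρ_k = kρ / (1 + (k−1)ρ) = 8·0.72 / (1 + 7·0.72) = 5.760 / 6.040 = 0.954.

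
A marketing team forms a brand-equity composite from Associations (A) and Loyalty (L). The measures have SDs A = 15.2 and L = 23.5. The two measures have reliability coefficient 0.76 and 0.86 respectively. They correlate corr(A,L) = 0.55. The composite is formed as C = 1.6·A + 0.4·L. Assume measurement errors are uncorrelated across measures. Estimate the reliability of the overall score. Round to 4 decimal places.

Var(C) = 1.6²·15.2² + 0.4²·23.5² + 2·[0.64·15.2·23.5·0.55] = 679.822 + 251.469 = 931.291.
Under uncorrelated errors the observed covariances equal the true-score covariances, so only the own-variance terms attenuate.
True-score variance = [1.6²·15.2²·0.76 + 0.4²·23.5²·0.86] + 251.469 = 525.501 + 251.469 = 776.97.
Reliability = 776.97 / 931.291 = 0.8343.

0.8343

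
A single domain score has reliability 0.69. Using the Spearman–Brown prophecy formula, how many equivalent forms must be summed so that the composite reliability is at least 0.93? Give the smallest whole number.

k ≥ ρ*(1−ρ₁)/(ρ₁(1−ρ*)) = 0.93·0.31 / (0.69·0.07) = 5.969.
Smallest integer k = 6.

6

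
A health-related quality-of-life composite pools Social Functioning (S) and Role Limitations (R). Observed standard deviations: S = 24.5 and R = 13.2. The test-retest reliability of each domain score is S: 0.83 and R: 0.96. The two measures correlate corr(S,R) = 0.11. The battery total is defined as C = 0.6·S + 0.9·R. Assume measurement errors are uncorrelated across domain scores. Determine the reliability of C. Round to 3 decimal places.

Var(C) = 0.6²·24.5² + 0.9²·13.2² + 2·[0.54·24.5·13.2·0.11] = 357.224 + 38.4199 = 395.644.
With uncorrelated errors the cross-covariances are all true-score covariance, so they carry over unchanged; only the diagonal terms shrink to ρᵢσᵢ².
True-score variance = [0.6²·24.5²·0.83 + 0.9²·13.2²·0.96] + 38.4199 = 314.844 + 38.4199 = 353.264.
Reliability = 353.264 / 395.644 = 0.893.

0.893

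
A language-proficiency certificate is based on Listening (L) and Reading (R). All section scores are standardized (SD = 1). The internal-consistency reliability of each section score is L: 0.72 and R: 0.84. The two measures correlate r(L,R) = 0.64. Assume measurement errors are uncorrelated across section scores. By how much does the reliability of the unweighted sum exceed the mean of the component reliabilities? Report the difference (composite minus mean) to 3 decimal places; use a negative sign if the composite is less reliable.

Var(sum) = 2 + 1.28 = 3.28; true-score variance = 1.56 + 1.28 = 2.84; composite reliability = 0.8659.
Mean component reliability = 0.7800.
Difference = 0.8659 − 0.7800 = 0.086.

0.086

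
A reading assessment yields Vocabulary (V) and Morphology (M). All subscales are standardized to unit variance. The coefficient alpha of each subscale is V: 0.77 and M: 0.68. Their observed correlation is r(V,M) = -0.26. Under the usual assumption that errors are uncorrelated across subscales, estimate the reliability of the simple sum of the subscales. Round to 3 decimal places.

Var(V+M) = 2 + 2·[(-0.26)] = 2 − 0.52 = 1.48.
With uncorrelated errors the cross-covariances are all true-score covariance, so they carry over unchanged; only the diagonal terms shrink to ρᵢσᵢ².
True-score variance = [0.77 + 0.68] − 0.52 = 1.45 − 0.52 = 0.93.
Reliability = 0.93 / 1.48 = 0.628.

0.628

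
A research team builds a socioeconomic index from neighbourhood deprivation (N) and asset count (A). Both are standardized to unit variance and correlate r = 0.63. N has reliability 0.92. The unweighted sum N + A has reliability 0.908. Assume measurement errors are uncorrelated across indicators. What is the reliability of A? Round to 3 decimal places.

Var(N+A) = 2 + 2·0.63 = 3.260.
True-score variance = ρ_N + ρ_A + 2·0.63, so 0.908 = (0.92 + ρ_A + 1.26) / 3.260.
ρ_A = 0.908·3.260 − 0.92 − 1.26 = 0.780.

0.780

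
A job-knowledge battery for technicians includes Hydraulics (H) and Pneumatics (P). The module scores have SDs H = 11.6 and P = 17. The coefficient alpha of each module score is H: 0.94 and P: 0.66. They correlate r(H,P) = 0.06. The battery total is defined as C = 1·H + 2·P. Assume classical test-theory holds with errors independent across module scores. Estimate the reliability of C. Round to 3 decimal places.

Var(C) = 11.6² + 2²·17² + 2·[2·11.6·17·0.06] = 1290.56 + 47.328 = 1337.89.
Because errors are independent across components, Cov(Tᵢ,Tⱼ) = Cov(Xᵢ,Xⱼ); the off-diagonal part of the true-score variance is the same as above.
True-score variance = [11.6²·0.94 + 2²·17²·0.66] + 47.328 = 889.446 + 47.328 = 936.774.
Reliability = 936.774 / 1337.89 = 0.700.

0.700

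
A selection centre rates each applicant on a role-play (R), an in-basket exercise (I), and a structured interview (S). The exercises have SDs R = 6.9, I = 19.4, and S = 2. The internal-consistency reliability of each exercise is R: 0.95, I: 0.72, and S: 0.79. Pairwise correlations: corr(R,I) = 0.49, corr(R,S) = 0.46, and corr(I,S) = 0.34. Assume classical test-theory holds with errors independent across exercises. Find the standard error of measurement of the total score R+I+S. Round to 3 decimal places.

10.421

Var(total) = 427.97 + 170.263 = 598.233.
True-score variance = 319.369 + 170.263 = 489.631, so reliability = 0.8185.
Error variance = 598.233 − 489.631 = 108.601; SEM = √108.601 = 10.421.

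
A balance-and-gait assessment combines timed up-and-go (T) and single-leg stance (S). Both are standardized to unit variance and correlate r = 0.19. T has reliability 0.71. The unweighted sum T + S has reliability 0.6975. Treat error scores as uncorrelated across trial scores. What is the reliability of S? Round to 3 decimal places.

Var(T+S) = 2 + 2·0.19 = 2.380.
True-score variance = ρ_T + ρ_S + 2·0.19, so 0.6975 = (0.71 + ρ_S + 0.38) / 2.380.
ρ_S = 0.6975·2.380 − 0.71 − 0.38 = 0.570.

0.570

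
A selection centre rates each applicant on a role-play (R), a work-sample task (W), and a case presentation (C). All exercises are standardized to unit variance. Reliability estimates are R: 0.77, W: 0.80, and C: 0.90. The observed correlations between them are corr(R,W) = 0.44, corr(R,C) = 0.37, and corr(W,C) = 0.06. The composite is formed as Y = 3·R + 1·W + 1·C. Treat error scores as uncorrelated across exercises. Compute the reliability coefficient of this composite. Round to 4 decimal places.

0.8517

Var(Y) = 3² + 1 + 1 + 2·[3·0.44 + 3·0.37 + 0.06] = 11 + 4.98 = 15.98.
With uncorrelated errors the cross-covariances are all true-score covariance, so they carry over unchanged; only the diagonal terms shrink to ρᵢσᵢ².
True-score variance = [3²·0.77 + 0.80 + 0.90] + 4.98 = 8.63 + 4.98 = 13.61.
Reliability = 13.61 / 15.98 = 0.8517.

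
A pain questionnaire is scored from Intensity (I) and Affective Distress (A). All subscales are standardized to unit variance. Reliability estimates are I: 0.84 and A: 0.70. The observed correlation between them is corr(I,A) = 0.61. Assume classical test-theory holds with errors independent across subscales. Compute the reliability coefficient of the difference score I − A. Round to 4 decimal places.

Var(I−A) = 1 + 1 − 2·0.61 = 2 − 1.22 = 0.78.
Because errors are independent across components, Cov(Tᵢ,Tⱼ) = Cov(Xᵢ,Xⱼ); the off-diagonal part of the true-score variance is the same as above.
True-score variance = [0.84 + 0.70] − 1.22 = 1.54 − 1.22 = 0.32.
Reliability = 0.32 / 0.78 = 0.4103.

0.4103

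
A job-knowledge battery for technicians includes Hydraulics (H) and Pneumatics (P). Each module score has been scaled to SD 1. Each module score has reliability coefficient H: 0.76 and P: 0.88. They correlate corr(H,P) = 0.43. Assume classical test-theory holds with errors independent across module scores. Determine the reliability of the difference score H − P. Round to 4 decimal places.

0.6842

Var(H−P) = 1 + 1 − 2·0.43 = 2 − 0.86 = 1.14.
Under uncorrelated errors the observed covariances equal the true-score covariances, so only the own-variance terms attenuate.
True-score variance = [0.76 + 0.88] − 0.86 = 1.64 − 0.86 = 0.78.
Reliability = 0.78 / 1.14 = 0.6842.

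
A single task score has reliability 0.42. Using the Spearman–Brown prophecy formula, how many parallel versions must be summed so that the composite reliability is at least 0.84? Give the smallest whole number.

k ≥ ρ*(1−ρ₁)/(ρ₁(1−ρ*)) = 0.84·0.58 / (0.42·0.16) = 7.250.
Smallest integer k = 8.

8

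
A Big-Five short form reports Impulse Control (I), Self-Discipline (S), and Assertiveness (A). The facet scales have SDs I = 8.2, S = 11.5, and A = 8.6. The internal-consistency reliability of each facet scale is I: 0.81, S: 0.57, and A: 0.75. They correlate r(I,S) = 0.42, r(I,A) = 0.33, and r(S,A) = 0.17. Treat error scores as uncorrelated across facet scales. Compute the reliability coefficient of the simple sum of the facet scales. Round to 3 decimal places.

Var(I+S+A) = 8.2² + 11.5² + 8.6² + 2·[8.2·11.5·0.42 + 8.2·8.6·0.33 + 11.5·8.6·0.17] = 273.45 + 159.381 = 432.831.
With uncorrelated errors the cross-covariances are all true-score covariance, so they carry over unchanged; only the diagonal terms shrink to ρᵢσᵢ².
True-score variance = [8.2²·0.81 + 11.5²·0.57 + 8.6²·0.75] + 159.381 = 185.317 + 159.381 = 344.698.
Reliability = 344.698 / 432.831 = 0.796.

0.796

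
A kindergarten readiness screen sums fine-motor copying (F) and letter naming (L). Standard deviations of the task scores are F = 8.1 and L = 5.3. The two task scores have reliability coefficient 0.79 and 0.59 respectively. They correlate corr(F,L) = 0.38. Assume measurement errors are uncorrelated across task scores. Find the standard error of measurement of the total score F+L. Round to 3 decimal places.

Var(total) = 93.7 + 32.6268 = 126.327.
True-score variance = 68.405 + 32.6268 = 101.032, so reliability = 0.7998.
Error variance = 126.327 − 101.032 = 25.295; SEM = √25.295 = 5.029.

5.029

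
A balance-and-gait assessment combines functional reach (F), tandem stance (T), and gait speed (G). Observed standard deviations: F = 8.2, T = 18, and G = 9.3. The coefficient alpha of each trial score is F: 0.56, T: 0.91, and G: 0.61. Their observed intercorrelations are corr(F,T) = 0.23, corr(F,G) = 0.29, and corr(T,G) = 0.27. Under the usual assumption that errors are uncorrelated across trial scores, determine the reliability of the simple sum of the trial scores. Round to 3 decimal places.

0.864

Var(F+T+G) = 8.2² + 18² + 9.3² + 2·[8.2·18·0.23 + 8.2·9.3·0.29 + 18·9.3·0.27] = 477.73 + 202.523 = 680.253.
Because errors are independent across components, Cov(Tᵢ,Tⱼ) = Cov(Xᵢ,Xⱼ); the off-diagonal part of the true-score variance is the same as above.
True-score variance = [8.2²·0.56 + 18²·0.91 + 9.3²·0.61] + 202.523 = 385.253 + 202.523 = 587.776.
Reliability = 587.776 / 680.253 = 0.864.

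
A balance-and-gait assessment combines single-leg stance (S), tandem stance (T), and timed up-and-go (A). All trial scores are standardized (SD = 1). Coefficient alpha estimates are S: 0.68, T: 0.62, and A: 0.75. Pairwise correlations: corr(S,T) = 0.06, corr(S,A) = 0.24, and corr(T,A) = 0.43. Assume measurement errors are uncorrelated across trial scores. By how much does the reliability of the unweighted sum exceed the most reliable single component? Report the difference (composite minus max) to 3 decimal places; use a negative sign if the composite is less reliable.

0.037

Var(sum) = 3 + 1.46 = 4.46; true-score variance = 2.05 + 1.46 = 3.51; composite reliability = 0.7870.
Max component reliability = 0.7500.
Difference = 0.7870 − 0.7500 = 0.037.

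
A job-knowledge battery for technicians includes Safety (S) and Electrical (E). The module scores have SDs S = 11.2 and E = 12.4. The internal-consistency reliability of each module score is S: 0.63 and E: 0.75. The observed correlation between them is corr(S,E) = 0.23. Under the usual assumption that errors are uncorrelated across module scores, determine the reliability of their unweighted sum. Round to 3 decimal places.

Var(S+E) = 11.2² + 12.4² + 2·[11.2·12.4·0.23] = 279.2 + 63.8848 = 343.085.
With uncorrelated errors the cross-covariances are all true-score covariance, so they carry over unchanged; only the diagonal terms shrink to ρᵢσᵢ².
True-score variance = [11.2²·0.63 + 12.4²·0.75] + 63.8848 = 194.347 + 63.8848 = 258.232.
Reliability = 258.232 / 343.085 = 0.753.

0.753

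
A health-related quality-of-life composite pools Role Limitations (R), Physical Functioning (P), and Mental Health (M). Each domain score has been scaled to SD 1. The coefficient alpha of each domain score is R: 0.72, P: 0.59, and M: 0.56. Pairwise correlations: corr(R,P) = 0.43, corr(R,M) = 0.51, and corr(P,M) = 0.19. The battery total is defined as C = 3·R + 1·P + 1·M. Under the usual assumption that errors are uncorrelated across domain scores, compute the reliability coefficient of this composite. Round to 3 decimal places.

Var(C) = 3² + 1 + 1 + 2·[3·0.43 + 3·0.51 + 0.19] = 11 + 6.02 = 17.02.
With uncorrelated errors the cross-covariances are all true-score covariance, so they carry over unchanged; only the diagonal terms shrink to ρᵢσᵢ².
True-score variance = [3²·0.72 + 0.59 + 0.56] + 6.02 = 7.63 + 6.02 = 13.65.
Reliability = 13.65 / 17.02 = 0.802.

0.802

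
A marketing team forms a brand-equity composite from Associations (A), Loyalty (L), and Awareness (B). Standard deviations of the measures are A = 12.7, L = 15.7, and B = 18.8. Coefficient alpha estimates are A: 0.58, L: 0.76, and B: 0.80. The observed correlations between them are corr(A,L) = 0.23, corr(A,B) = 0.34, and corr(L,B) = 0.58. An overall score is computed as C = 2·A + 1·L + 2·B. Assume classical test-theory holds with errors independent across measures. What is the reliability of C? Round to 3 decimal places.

0.840

Var(C) = 2²·12.7² + 15.7² + 2²·18.8² + 2·[2·12.7·15.7·0.23 + 4·12.7·18.8·0.34 + 2·15.7·18.8·0.58] = 2305.41 + 1517.64 = 3823.05.
Because errors are independent across components, Cov(Tᵢ,Tⱼ) = Cov(Xᵢ,Xⱼ); the off-diagonal part of the true-score variance is the same as above.
True-score variance = [2²·12.7²·0.58 + 15.7²·0.76 + 2²·18.8²·0.80] + 1517.64 = 1692.53 + 1517.64 = 3210.17.
Reliability = 3210.17 / 3823.05 = 0.840.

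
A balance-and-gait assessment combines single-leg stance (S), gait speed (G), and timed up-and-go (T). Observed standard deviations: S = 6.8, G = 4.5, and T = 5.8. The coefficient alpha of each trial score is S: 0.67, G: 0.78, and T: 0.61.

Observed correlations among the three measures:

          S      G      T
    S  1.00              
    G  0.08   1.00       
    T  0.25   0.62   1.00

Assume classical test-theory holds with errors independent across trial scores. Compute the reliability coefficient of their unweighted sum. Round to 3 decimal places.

0.791

Var(S+G+T) = 6.8² + 4.5² + 5.8² + 2·[6.8·4.5·0.08 + 6.8·5.8·0.25 + 4.5·5.8·0.62] = 100.13 + 56.98 = 157.11.
With uncorrelated errors the cross-covariances are all true-score covariance, so they carry over unchanged; only the diagonal terms shrink to ρᵢσᵢ².
True-score variance = [6.8²·0.67 + 4.5²·0.78 + 5.8²·0.61] + 56.98 = 67.2962 + 56.98 = 124.276.
Reliability = 124.276 / 157.11 = 0.791.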